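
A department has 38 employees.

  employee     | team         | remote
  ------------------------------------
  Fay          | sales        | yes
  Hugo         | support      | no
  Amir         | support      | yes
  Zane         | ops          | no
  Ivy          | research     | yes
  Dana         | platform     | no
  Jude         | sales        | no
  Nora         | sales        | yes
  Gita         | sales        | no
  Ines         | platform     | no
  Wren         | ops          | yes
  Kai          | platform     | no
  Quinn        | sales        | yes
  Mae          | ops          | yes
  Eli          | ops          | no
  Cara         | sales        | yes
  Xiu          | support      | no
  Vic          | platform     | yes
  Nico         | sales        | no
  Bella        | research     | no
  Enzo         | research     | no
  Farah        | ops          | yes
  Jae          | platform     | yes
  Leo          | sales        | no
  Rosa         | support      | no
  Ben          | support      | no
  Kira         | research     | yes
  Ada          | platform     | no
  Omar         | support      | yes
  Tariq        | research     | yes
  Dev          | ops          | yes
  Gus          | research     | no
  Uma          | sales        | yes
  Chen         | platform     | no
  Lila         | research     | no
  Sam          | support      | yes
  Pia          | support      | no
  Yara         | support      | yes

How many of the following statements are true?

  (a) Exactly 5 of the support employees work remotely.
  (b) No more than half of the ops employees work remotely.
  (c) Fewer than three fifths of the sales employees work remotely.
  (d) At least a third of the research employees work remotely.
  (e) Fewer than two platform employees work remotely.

(a) support: |A| = 9, |A ∩ B| = 4; needs |A ∩ B| = 5 — false.
(b) ops: |A| = 6, |A ∩ B| = 4; needs |A ∩ B| ≤ |A ∖ B| — false.
(c) sales: |A| = 9, |A ∩ B| = 5; needs |A ∩ B| / |A| < 3/5 — true.
(d) research: |A| = 7, |A ∩ B| = 3; needs |A ∩ B| / |A| ≥ 1/3 — true.
(e) platform: |A| = 7, |A ∩ B| = 2; needs |A ∩ B| < 2 — false.

2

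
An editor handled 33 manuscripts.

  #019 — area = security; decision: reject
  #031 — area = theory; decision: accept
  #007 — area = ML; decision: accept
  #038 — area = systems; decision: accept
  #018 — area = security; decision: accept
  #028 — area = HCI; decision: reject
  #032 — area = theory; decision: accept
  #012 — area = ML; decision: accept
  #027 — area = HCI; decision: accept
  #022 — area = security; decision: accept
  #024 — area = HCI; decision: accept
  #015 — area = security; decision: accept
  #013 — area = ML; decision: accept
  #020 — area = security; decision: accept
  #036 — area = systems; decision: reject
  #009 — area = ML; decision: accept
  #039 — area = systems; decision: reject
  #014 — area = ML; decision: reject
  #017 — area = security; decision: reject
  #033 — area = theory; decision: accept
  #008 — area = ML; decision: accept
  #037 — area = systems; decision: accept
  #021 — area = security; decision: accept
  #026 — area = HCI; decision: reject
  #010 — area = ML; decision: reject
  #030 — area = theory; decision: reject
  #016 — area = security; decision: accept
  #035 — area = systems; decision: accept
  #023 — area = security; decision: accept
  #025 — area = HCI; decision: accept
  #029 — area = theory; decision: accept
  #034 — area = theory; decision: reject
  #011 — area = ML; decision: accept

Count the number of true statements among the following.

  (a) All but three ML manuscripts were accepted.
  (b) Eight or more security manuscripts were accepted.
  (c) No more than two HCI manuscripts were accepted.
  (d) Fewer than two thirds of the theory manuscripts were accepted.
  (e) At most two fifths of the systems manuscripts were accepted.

0

(a) ML: |A| = 8, |A ∩ B| = 6; needs |A ∖ B| = 3 — false.
(b) security: |A| = 9, |A ∩ B| = 7; needs |A ∩ B| ≥ 8 — false.
(c) HCI: |A| = 5, |A ∩ B| = 3; needs |A ∩ B| ≤ 2 — false.
(d) theory: |A| = 6, |A ∩ B| = 4; needs |A ∩ B| / |A| < 2/3 — false.
(e) systems: |A| = 5, |A ∩ B| = 3; needs |A ∩ B| / |A| ≤ 2/5 — false.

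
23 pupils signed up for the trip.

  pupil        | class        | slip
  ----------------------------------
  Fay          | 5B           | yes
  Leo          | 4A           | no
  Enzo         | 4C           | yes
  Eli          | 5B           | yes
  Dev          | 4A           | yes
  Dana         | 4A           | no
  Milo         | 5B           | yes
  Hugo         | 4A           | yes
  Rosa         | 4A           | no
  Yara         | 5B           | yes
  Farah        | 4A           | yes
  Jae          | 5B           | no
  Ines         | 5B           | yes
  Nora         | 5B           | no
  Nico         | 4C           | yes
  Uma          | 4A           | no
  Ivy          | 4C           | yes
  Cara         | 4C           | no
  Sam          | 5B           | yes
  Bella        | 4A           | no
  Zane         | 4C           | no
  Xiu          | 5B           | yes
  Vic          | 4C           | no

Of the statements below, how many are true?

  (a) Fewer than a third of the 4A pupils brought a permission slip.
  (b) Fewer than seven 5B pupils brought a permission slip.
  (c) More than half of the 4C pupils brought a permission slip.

(a) 4A: |A| = 8, |A ∩ B| = 3; needs |A ∩ B| / |A| < 1/3 — false.
(b) 5B: |A| = 9, |A ∩ B| = 7; needs |A ∩ B| < 7 — false.
(c) 4C: |A| = 6, |A ∩ B| = 3; needs |A ∩ B| > |A ∖ B| — false.

0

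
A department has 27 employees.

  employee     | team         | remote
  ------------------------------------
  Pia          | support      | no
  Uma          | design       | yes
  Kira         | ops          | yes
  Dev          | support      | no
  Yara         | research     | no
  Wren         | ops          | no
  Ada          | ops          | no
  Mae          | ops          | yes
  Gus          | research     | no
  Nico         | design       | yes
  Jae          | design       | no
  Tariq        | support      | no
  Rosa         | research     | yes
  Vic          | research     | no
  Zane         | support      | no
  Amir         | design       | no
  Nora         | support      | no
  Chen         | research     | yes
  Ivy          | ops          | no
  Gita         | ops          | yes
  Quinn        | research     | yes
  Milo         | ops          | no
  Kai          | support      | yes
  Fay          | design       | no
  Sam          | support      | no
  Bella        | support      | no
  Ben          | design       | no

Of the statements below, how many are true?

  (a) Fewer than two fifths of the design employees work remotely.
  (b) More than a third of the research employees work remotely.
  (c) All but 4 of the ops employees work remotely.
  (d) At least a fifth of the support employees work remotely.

(a) design: |A| = 6, |A ∩ B| = 2; needs |A ∩ B| / |A| < 2/5 — true.
(b) research: |A| = 6, |A ∩ B| = 3; needs |A ∩ B| / |A| > 1/3 — true.
(c) ops: |A| = 7, |A ∩ B| = 3; needs |A ∖ B| = 4 — true.
(d) support: |A| = 8, |A ∩ B| = 1; needs |A ∩ B| / |A| ≥ 1/5 — false.

3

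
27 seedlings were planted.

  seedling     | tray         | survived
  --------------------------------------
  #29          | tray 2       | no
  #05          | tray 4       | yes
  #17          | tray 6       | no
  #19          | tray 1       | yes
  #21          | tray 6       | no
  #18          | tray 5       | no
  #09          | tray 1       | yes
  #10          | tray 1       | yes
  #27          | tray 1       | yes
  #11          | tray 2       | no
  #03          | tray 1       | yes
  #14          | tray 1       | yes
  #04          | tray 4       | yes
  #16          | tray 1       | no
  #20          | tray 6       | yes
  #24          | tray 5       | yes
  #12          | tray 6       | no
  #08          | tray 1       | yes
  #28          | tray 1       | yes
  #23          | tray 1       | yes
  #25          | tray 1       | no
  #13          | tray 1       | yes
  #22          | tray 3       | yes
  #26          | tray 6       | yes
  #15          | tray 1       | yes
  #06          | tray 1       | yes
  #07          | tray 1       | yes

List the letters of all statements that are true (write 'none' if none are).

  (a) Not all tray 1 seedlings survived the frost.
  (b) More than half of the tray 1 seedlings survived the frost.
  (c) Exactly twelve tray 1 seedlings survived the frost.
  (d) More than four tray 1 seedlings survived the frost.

|A| = 15, |A ∩ B| = 13, |A ∖ B| = 2.
(a) A ⊄ B (|A ∖ B| ≥ 1): holds.
(b) |A ∩ B| > |A ∖ B|: holds.
(c) |A ∩ B| = 12: fails.
(d) |A ∩ B| > 4: holds.

(a), (b), (d)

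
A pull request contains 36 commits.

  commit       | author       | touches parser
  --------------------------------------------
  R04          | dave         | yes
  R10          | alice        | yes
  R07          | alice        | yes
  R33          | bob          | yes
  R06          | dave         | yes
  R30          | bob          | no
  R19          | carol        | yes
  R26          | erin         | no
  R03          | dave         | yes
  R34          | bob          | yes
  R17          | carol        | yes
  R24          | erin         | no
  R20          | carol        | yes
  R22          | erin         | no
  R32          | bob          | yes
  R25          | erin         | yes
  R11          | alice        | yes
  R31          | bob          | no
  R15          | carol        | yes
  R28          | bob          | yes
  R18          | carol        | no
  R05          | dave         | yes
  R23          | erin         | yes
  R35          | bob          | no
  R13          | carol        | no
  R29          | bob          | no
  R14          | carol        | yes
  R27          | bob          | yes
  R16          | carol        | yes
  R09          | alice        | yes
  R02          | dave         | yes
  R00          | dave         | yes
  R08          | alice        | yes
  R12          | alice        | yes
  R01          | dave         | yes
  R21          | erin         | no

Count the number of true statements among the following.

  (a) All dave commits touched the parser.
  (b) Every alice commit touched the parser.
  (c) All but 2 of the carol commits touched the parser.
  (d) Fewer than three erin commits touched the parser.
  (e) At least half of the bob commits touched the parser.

(a) dave: |A| = 7, |A ∩ B| = 7; needs A ⊆ B, i.e. every element of A is in B (|A ∖ B| = 0) — true.
(b) alice: |A| = 6, |A ∩ B| = 6; needs A ⊆ B, i.e. every element of A is in B (|A ∖ B| = 0) — true.
(c) carol: |A| = 8, |A ∩ B| = 6; needs |A ∖ B| = 2 — true.
(d) erin: |A| = 6, |A ∩ B| = 2; needs |A ∩ B| < 3 — true.
(e) bob: |A| = 9, |A ∩ B| = 5; needs |A ∩ B| ≥ |A ∖ B| — true.

5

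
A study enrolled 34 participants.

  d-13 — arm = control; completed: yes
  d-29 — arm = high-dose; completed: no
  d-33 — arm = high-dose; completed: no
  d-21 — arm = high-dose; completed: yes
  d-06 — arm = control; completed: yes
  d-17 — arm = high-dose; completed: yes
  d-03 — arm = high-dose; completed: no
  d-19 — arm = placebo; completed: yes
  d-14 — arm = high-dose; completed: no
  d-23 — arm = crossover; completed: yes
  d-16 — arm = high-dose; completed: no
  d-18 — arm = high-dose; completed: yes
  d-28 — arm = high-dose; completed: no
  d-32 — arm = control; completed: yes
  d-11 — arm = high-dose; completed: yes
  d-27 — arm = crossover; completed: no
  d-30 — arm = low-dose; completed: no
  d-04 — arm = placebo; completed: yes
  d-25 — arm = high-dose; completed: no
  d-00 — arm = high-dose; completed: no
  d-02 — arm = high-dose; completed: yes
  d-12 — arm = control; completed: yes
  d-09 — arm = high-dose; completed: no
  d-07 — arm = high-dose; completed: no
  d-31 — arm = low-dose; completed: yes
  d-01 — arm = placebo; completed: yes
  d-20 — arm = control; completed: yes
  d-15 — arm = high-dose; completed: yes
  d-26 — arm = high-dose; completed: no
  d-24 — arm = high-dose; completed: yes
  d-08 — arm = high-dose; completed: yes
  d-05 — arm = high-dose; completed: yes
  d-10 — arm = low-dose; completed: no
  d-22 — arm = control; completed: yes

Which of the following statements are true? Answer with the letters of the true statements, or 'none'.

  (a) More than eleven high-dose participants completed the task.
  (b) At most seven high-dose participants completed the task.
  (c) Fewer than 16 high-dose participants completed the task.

(c)

|A| = 20, |A ∩ B| = 9, |A ∖ B| = 11.
(a) |A ∩ B| > 11: fails.
(b) |A ∩ B| ≤ 7: fails.
(c) |A ∩ B| < 16: holds.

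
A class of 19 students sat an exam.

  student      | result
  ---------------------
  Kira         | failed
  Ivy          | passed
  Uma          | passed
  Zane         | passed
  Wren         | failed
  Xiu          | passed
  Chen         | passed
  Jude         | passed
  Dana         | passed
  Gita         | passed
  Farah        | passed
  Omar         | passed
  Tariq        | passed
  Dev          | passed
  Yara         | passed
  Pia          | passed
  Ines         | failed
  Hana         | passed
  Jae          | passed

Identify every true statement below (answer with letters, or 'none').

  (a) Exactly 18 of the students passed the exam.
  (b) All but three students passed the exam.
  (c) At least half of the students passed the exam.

|A| = 19, |A ∩ B| = 16, |A ∖ B| = 3.
(a) |A ∩ B| = 18: fails.
(b) |A ∖ B| = 3: holds.
(c) |A ∩ B| ≥ |A ∖ B|: holds.

(b), (c)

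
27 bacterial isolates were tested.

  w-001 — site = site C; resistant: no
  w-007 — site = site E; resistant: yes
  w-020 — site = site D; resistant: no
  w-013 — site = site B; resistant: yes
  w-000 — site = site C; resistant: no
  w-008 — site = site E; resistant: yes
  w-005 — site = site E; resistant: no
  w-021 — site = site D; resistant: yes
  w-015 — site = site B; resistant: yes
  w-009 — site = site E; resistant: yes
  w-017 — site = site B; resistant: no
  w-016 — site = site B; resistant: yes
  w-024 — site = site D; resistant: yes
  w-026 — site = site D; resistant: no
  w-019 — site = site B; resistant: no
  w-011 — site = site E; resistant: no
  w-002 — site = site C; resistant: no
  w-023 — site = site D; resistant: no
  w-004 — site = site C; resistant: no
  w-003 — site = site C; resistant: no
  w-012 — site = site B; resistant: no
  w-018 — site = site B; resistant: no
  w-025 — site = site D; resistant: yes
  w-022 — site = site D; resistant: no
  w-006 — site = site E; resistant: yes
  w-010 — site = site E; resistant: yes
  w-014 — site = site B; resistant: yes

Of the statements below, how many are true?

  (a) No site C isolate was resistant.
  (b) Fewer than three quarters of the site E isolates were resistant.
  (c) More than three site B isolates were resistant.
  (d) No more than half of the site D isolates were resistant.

(a) site C: |A| = 5, |A ∩ B| = 0; needs A ∩ B = ∅ (|A ∩ B| = 0) — true.
(b) site E: |A| = 7, |A ∩ B| = 5; needs |A ∩ B| / |A| < 3/4 — true.
(c) site B: |A| = 8, |A ∩ B| = 4; needs |A ∩ B| > 3 — true.
(d) site D: |A| = 7, |A ∩ B| = 3; needs |A ∩ B| ≤ |A ∖ B| — true.

4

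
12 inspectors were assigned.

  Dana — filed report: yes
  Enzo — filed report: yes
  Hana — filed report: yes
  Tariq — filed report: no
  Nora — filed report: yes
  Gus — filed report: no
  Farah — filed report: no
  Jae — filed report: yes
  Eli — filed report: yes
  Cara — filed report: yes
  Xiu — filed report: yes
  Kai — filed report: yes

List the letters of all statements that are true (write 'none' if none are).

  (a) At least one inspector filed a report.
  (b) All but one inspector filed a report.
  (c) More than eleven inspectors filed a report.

|A| = 12, |A ∩ B| = 9, |A ∖ B| = 3.
(a) A ∩ B ≠ ∅ (|A ∩ B| ≥ 1): holds.
(b) |A ∖ B| = 1: fails.
(c) |A ∩ B| > 11: fails.

(a)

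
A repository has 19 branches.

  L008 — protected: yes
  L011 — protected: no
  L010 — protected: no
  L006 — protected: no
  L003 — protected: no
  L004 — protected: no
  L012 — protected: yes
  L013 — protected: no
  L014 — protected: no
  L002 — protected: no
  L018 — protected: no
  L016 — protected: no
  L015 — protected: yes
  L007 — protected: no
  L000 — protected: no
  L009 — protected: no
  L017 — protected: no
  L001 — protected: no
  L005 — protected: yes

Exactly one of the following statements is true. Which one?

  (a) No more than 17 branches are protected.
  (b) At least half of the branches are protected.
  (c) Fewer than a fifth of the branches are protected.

|A| = 19, |A ∩ B| = 4, |A ∖ B| = 15.
(a) requires |A ∩ B| ≤ 17: true.
(b) requires |A ∩ B| ≥ |A ∖ B|: false.
(c) requires |A ∩ B| / |A| < 1/5: false.

(a)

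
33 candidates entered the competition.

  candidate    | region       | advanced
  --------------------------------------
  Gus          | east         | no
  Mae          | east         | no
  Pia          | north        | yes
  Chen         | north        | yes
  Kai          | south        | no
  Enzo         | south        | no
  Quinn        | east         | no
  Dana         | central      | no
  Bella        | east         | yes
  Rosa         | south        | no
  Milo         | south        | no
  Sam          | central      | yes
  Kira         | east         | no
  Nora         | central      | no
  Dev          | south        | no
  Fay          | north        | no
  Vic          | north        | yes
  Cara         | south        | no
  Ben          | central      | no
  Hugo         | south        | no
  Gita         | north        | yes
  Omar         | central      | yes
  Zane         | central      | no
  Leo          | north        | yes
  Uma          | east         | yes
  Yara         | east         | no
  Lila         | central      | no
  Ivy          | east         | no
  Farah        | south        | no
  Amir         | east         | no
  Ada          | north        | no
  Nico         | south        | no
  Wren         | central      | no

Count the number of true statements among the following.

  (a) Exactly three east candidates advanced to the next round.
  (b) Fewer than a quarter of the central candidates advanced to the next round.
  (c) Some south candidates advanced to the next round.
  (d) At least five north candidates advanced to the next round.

(a) east: |A| = 9, |A ∩ B| = 2; needs |A ∩ B| = 3 — false.
(b) central: |A| = 8, |A ∩ B| = 2; needs |A ∩ B| / |A| < 1/4 — false.
(c) south: |A| = 9, |A ∩ B| = 0; needs A ∩ B ≠ ∅ (|A ∩ B| ≥ 1) — false.
(d) north: |A| = 7, |A ∩ B| = 5; needs |A ∩ B| ≥ 5 — true.

1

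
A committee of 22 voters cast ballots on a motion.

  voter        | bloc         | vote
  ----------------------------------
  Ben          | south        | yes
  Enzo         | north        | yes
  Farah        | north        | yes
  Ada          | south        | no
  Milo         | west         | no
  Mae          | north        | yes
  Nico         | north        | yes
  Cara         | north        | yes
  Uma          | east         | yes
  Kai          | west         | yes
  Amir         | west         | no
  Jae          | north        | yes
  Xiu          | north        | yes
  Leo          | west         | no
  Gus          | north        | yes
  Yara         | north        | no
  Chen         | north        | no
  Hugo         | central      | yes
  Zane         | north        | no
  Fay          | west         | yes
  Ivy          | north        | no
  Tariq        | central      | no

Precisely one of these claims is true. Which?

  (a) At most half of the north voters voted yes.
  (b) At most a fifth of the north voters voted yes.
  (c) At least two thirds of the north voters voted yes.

|A| = 12, |A ∩ B| = 8, |A ∖ B| = 4.
(a) requires |A ∩ B| ≤ |A ∖ B|: false.
(b) requires |A ∩ B| / |A| ≤ 1/5: false.
(c) requires |A ∩ B| / |A| ≥ 2/3: true.

(c)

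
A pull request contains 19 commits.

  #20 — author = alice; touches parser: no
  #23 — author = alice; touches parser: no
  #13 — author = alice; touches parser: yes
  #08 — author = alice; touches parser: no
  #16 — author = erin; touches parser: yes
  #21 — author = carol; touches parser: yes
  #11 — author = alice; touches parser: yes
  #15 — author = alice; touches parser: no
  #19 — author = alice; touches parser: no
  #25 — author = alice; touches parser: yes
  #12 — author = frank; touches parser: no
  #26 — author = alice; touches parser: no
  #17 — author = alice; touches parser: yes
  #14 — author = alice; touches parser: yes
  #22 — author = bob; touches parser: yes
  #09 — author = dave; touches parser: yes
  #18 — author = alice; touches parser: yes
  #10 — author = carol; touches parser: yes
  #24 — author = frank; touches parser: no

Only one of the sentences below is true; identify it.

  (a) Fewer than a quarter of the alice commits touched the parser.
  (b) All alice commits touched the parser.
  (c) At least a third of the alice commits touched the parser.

(c)

|A| = 12, |A ∩ B| = 6, |A ∖ B| = 6.
(a) requires |A ∩ B| / |A| < 1/4: false.
(b) requires A ⊆ B, i.e. every element of A is in B (|A ∖ B| = 0): false.
(c) requires |A ∩ B| / |A| ≥ 1/3: true.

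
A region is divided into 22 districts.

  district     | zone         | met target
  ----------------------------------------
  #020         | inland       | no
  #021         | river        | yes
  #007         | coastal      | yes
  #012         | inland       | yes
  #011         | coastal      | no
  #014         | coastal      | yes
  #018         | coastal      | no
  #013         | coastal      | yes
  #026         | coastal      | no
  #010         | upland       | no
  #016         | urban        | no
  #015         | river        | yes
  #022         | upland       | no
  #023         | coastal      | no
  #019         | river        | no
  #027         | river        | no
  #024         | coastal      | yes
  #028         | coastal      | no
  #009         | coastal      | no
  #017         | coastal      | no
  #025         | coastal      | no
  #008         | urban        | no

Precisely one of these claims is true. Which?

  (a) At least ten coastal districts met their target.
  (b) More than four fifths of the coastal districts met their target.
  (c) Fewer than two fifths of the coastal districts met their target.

|A| = 12, |A ∩ B| = 4, |A ∖ B| = 8.
(a) requires |A ∩ B| ≥ 10: false.
(b) requires |A ∩ B| / |A| > 4/5: false.
(c) requires |A ∩ B| / |A| < 2/5: true.

(c)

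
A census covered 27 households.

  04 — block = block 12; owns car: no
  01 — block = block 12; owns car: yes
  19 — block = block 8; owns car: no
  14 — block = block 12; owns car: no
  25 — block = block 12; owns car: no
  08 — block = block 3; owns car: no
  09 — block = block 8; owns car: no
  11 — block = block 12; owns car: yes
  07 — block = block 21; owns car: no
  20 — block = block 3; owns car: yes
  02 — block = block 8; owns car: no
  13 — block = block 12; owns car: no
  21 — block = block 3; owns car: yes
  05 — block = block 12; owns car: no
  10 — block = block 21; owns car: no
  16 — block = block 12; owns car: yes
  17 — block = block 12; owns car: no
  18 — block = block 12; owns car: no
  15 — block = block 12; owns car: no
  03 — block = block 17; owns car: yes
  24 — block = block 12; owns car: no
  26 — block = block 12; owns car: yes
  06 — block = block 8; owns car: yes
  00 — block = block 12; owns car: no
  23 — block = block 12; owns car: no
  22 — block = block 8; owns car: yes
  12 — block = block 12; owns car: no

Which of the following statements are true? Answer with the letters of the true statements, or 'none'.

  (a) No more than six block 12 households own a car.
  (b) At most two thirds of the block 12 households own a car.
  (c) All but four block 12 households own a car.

|A| = 16, |A ∩ B| = 4, |A ∖ B| = 12.
(a) |A ∩ B| ≤ 6: holds.
(b) |A ∩ B| / |A| ≤ 2/3: holds.
(c) |A ∖ B| = 4: fails.

(a), (b)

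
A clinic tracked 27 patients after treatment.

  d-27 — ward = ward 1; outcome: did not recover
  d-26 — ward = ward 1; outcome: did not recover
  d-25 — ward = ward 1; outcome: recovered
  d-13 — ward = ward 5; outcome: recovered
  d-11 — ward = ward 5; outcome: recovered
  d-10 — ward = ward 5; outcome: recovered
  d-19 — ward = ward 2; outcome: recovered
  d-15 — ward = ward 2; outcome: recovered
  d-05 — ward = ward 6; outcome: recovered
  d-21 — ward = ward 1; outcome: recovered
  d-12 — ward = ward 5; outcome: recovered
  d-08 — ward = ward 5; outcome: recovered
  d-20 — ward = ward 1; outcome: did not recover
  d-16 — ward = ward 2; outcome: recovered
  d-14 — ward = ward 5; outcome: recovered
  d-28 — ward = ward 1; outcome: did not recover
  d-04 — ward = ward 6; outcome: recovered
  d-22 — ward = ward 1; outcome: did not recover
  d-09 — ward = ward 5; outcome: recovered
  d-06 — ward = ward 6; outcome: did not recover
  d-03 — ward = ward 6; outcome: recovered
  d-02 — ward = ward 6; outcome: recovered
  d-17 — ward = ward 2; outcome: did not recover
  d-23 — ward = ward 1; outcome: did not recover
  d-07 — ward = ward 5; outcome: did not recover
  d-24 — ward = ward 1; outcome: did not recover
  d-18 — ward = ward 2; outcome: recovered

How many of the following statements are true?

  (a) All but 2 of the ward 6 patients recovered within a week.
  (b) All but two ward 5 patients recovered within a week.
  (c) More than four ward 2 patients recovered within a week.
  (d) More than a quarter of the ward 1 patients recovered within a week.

0

(a) ward 6: |A| = 5, |A ∩ B| = 4; needs |A ∖ B| = 2 — false.
(b) ward 5: |A| = 8, |A ∩ B| = 7; needs |A ∖ B| = 2 — false.
(c) ward 2: |A| = 5, |A ∩ B| = 4; needs |A ∩ B| > 4 — false.
(d) ward 1: |A| = 9, |A ∩ B| = 2; needs |A ∩ B| / |A| > 1/4 — false.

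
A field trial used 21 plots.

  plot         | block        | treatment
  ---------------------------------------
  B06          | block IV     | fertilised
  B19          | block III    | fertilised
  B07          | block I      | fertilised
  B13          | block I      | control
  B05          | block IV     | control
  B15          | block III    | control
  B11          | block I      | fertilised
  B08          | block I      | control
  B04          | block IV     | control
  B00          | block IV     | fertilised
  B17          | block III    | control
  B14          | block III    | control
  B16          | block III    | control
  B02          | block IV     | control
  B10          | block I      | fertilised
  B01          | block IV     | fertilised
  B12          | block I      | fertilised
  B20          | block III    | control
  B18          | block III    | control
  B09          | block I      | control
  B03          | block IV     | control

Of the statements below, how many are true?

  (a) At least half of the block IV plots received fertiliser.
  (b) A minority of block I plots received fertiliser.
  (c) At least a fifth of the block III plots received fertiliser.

(a) block IV: |A| = 7, |A ∩ B| = 3; needs |A ∩ B| ≥ |A ∖ B| — false.
(b) block I: |A| = 7, |A ∩ B| = 4; needs |A ∩ B| < |A ∖ B| — false.
(c) block III: |A| = 7, |A ∩ B| = 1; needs |A ∩ B| / |A| ≥ 1/5 — false.

0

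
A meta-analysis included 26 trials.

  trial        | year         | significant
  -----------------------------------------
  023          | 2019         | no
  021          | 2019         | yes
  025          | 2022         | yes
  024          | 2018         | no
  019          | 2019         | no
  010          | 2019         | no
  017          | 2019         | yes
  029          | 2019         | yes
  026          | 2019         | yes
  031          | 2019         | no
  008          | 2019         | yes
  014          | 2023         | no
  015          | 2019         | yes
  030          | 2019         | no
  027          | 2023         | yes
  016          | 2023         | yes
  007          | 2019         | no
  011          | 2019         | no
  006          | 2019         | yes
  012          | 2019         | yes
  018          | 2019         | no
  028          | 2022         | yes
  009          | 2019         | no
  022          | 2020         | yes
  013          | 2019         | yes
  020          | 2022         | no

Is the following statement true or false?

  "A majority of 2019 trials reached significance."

False

The determiner here denotes the relation: |A ∩ B| > |A ∖ B|.
|A| = 18, |A ∩ B| = 9, |A ∖ B| = 9.
9 = 9, so the statement is false.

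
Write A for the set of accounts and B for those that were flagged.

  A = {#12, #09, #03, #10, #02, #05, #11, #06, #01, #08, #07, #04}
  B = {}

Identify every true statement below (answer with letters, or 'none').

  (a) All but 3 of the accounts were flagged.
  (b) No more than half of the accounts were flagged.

(b)

|A| = 12, |A ∩ B| = 0, |A ∖ B| = 12.
(a) |A ∖ B| = 3: fails.
(b) |A ∩ B| ≤ |A ∖ B|: holds.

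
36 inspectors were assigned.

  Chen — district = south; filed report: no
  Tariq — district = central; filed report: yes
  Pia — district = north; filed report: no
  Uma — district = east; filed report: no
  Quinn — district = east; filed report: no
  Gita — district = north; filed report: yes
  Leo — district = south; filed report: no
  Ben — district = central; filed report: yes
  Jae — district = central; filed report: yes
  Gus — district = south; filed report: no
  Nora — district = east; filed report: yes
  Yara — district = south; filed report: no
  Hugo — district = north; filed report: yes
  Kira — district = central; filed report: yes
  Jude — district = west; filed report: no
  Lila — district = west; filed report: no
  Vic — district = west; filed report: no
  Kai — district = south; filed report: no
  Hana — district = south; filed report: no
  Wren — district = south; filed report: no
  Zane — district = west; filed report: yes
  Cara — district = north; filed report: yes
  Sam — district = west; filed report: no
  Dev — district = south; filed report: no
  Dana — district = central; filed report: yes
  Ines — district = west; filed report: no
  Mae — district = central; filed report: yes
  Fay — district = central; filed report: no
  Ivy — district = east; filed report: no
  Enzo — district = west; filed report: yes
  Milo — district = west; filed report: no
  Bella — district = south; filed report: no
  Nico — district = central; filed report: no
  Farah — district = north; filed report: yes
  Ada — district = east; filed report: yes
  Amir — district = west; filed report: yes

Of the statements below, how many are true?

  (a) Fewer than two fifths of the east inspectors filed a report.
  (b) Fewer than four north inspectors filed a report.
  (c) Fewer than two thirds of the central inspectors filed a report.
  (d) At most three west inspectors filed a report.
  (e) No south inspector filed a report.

(a) east: |A| = 5, |A ∩ B| = 2; needs |A ∩ B| / |A| < 2/5 — false.
(b) north: |A| = 5, |A ∩ B| = 4; needs |A ∩ B| < 4 — false.
(c) central: |A| = 8, |A ∩ B| = 6; needs |A ∩ B| / |A| < 2/3 — false.
(d) west: |A| = 9, |A ∩ B| = 3; needs |A ∩ B| ≤ 3 — true.
(e) south: |A| = 9, |A ∩ B| = 0; needs A ∩ B = ∅ (|A ∩ B| = 0) — true.

2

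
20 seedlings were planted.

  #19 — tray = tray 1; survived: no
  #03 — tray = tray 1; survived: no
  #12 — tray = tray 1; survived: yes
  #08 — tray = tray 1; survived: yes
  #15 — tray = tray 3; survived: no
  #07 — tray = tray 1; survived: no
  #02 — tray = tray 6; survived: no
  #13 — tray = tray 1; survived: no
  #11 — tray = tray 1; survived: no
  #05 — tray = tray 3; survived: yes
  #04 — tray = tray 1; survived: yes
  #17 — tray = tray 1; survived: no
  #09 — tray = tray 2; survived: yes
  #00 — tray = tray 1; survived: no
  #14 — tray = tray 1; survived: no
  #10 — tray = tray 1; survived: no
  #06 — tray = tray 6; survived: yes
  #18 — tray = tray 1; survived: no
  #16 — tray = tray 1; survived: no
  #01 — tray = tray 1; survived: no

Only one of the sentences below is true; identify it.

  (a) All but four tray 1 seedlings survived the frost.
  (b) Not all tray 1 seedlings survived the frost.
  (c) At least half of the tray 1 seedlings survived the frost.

(b)

|A| = 15, |A ∩ B| = 3, |A ∖ B| = 12.
(a) requires |A ∖ B| = 4: false.
(b) requires A ⊄ B (|A ∖ B| ≥ 1): true.
(c) requires |A ∩ B| ≥ |A ∖ B|: false.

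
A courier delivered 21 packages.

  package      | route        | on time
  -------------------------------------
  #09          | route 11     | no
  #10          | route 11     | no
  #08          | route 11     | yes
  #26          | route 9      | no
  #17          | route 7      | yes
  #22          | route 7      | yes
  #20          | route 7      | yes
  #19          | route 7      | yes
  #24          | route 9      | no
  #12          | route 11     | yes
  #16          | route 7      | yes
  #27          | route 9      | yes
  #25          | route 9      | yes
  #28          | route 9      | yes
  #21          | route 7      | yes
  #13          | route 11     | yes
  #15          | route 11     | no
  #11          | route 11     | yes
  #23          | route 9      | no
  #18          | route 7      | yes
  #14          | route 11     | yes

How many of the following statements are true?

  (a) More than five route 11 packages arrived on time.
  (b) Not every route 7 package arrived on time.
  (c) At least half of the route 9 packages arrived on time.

1

(a) route 11: |A| = 8, |A ∩ B| = 5; needs |A ∩ B| > 5 — false.
(b) route 7: |A| = 7, |A ∩ B| = 7; needs A ⊄ B (|A ∖ B| ≥ 1) — false.
(c) route 9: |A| = 6, |A ∩ B| = 3; needs |A ∩ B| ≥ |A ∖ B| — true.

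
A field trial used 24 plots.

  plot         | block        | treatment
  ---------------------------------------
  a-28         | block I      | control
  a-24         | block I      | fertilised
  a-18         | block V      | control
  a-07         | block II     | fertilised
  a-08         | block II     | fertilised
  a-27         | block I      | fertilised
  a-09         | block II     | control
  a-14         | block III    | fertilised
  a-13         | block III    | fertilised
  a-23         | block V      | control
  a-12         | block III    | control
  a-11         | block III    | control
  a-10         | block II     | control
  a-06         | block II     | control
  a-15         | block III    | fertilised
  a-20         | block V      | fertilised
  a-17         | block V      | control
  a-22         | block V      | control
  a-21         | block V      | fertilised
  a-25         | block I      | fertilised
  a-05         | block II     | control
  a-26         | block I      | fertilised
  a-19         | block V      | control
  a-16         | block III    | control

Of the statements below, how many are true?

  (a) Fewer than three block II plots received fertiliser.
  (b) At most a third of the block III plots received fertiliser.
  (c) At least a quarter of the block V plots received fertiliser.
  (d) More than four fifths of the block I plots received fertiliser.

2

(a) block II: |A| = 6, |A ∩ B| = 2; needs |A ∩ B| < 3 — true.
(b) block III: |A| = 6, |A ∩ B| = 3; needs |A ∩ B| / |A| ≤ 1/3 — false.
(c) block V: |A| = 7, |A ∩ B| = 2; needs |A ∩ B| / |A| ≥ 1/4 — true.
(d) block I: |A| = 5, |A ∩ B| = 4; needs |A ∩ B| / |A| > 4/5 — false.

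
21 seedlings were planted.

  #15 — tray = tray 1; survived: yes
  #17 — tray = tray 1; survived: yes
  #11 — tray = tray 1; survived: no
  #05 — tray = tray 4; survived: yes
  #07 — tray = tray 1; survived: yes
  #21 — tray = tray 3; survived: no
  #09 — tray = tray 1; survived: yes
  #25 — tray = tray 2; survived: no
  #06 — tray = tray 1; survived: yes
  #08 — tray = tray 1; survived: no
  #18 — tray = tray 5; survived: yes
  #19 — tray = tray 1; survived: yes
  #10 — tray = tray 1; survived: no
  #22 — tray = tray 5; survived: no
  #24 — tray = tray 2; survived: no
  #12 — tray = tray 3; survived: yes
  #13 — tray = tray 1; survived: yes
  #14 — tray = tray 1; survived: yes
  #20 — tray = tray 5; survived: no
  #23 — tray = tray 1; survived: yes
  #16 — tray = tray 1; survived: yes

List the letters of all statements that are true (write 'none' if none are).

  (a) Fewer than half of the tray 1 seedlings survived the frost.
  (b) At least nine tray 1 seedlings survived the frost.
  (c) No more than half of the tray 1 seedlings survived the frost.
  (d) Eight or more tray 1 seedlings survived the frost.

|A| = 13, |A ∩ B| = 10, |A ∖ B| = 3.
(a) |A ∩ B| < |A ∖ B|: fails.
(b) |A ∩ B| ≥ 9: holds.
(c) |A ∩ B| ≤ |A ∖ B|: fails.
(d) |A ∩ B| ≥ 8: holds.

(b), (d)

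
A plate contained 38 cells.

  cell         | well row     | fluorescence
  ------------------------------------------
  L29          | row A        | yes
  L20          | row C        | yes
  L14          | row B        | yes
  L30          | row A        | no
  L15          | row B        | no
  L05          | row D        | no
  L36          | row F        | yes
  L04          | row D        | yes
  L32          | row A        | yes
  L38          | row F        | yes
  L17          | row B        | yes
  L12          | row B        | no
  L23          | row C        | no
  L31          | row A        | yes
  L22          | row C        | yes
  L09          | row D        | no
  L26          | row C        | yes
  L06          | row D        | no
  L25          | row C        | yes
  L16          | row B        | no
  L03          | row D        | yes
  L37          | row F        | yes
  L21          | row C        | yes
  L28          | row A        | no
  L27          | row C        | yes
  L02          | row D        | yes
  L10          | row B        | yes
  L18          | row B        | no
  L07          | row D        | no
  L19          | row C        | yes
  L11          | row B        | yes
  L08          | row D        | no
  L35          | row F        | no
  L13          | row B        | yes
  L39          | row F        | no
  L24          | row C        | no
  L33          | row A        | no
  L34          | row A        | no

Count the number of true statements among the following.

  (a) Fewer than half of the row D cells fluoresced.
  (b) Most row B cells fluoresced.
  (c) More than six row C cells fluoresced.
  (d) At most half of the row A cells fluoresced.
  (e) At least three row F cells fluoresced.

(a) row D: |A| = 8, |A ∩ B| = 3; needs |A ∩ B| < |A ∖ B| — true.
(b) row B: |A| = 9, |A ∩ B| = 5; needs |A ∩ B| > |A ∖ B| — true.
(c) row C: |A| = 9, |A ∩ B| = 7; needs |A ∩ B| > 6 — true.
(d) row A: |A| = 7, |A ∩ B| = 3; needs |A ∩ B| ≤ |A ∖ B| — true.
(e) row F: |A| = 5, |A ∩ B| = 3; needs |A ∩ B| ≥ 3 — true.

5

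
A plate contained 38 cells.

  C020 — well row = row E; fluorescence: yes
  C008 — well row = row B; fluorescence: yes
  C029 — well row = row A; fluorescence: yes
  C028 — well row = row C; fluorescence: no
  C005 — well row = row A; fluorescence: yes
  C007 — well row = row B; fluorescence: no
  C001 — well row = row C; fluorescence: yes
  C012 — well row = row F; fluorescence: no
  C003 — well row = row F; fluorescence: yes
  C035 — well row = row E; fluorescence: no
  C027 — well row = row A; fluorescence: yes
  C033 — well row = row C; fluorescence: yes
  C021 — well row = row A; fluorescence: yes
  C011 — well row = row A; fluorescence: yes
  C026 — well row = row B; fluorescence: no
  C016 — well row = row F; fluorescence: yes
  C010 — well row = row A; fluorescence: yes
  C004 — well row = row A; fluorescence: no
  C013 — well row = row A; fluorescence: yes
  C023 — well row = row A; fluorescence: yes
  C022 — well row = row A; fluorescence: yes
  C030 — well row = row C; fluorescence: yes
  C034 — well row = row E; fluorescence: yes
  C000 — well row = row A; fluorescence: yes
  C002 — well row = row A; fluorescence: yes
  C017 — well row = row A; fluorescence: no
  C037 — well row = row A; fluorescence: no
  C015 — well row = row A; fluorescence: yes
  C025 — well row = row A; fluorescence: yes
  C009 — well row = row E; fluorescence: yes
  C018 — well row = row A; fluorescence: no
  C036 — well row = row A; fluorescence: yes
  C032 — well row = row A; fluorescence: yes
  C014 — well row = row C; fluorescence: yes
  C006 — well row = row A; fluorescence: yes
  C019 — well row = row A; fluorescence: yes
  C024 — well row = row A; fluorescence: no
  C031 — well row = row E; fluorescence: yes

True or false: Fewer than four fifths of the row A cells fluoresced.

True

Truth condition: |A ∩ B| / |A| < 4/5.
|A| = 22, |A ∩ B| = 17, |A ∖ B| = 5.
|A ∩ B|/|A| = 17/22, so the statement is true.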